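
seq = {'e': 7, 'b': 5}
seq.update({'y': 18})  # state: {'e': 7, 'b': 5, 'y': 18}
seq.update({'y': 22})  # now {'e': 7, 'b': 5, 'y': 22}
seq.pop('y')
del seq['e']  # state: {'b': 5}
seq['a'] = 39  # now {'b': 5, 'a': 39}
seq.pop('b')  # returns 5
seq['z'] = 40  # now {'a': 39, 'z': 40}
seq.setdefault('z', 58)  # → 40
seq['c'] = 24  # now {'a': 39, 'z': 40, 'c': 24}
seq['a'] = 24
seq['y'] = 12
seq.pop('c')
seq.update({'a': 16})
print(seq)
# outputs {'a': 16, 'z': 40, 'y': 12}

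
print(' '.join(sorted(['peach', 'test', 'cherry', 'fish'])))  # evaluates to cherry fish peach test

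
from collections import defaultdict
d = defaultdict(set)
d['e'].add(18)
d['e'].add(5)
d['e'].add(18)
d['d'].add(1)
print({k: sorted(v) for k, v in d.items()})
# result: {'e': [5, 18], 'd': [1]}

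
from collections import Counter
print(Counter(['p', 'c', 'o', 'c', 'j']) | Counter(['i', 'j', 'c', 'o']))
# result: Counter({'c': 2, 'p': 1, 'o': 1, 'j': 1, 'i': 1})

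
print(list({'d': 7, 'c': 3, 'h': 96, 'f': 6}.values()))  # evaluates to [7, 3, 96, 6]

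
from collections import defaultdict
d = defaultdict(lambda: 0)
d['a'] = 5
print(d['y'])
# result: 0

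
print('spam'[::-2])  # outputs mp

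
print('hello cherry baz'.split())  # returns ['hello', 'cherry', 'baz']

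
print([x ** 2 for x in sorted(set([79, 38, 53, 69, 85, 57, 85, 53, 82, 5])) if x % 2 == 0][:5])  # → [1444, 6724]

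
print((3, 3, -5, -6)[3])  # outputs -6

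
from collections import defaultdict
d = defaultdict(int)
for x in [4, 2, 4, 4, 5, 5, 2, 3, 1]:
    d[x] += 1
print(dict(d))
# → {4: 3, 2: 2, 5: 2, 3: 1, 1: 1}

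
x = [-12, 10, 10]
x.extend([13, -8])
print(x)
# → [-12, 10, 10, 13, -8]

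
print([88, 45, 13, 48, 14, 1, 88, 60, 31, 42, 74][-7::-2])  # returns [14, 13, 88]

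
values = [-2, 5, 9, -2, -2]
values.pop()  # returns -2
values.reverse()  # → [-2, 9, 5, -2]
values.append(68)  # [-2, 9, 5, -2, 68]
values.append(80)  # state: [-2, 9, 5, -2, 68, 80]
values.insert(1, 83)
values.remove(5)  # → [-2, 83, 9, -2, 68, 80]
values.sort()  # [-2, -2, 9, 68, 80, 83]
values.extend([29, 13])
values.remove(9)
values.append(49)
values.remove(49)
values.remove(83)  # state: [-2, -2, 68, 80, 29, 13]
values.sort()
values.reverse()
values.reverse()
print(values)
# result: [-2, -2, 13, 29, 68, 80]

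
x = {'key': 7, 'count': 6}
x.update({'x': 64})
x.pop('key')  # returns 7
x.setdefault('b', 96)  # 96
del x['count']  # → {'x': 64, 'b': 96}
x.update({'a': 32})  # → {'x': 64, 'b': 96, 'a': 32}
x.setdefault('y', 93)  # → 93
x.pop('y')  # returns 93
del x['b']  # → {'x': 64, 'a': 32}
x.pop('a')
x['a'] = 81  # {'x': 64, 'a': 81}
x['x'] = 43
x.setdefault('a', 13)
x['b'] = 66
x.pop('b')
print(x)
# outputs {'x': 43, 'a': 81}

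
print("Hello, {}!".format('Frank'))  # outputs Hello, Frank!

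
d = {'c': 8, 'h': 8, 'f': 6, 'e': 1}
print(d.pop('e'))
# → 1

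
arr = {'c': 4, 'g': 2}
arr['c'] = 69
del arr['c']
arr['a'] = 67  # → {'g': 2, 'a': 67}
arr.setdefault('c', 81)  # 81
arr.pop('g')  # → 2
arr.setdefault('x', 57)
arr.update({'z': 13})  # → {'a': 67, 'c': 81, 'x': 57, 'z': 13}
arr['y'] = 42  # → {'a': 67, 'c': 81, 'x': 57, 'z': 13, 'y': 42}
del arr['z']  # {'a': 67, 'c': 81, 'x': 57, 'y': 42}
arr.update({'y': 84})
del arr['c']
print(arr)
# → {'a': 67, 'x': 57, 'y': 84}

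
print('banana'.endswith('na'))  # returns True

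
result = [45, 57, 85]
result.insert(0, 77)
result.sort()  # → [45, 57, 77, 85]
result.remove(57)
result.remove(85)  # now [45, 77]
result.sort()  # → [45, 77]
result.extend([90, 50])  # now [45, 77, 90, 50]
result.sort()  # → [45, 50, 77, 90]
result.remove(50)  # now [45, 77, 90]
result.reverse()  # [90, 77, 45]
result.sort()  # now [45, 77, 90]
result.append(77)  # [45, 77, 90, 77]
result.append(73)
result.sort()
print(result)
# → [45, 73, 77, 77, 90]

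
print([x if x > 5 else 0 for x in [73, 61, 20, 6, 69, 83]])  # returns [73, 61, 20, 6, 69, 83]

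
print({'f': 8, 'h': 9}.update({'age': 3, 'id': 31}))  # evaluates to None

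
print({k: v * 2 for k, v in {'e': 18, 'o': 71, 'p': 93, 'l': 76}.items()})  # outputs {'e': 36, 'o': 142, 'p': 186, 'l': 152}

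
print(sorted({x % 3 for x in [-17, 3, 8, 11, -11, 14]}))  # [0, 1, 2]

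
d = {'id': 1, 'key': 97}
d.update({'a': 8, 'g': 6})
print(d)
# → {'id': 1, 'key': 97, 'a': 8, 'g': 6}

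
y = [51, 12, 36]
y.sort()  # [12, 36, 51]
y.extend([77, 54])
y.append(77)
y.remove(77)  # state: [12, 36, 51, 54, 77]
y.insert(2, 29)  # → [12, 36, 29, 51, 54, 77]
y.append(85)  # [12, 36, 29, 51, 54, 77, 85]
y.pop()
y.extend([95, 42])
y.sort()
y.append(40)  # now [12, 29, 36, 42, 51, 54, 77, 95, 40]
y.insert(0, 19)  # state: [19, 12, 29, 36, 42, 51, 54, 77, 95, 40]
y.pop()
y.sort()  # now [12, 19, 29, 36, 42, 51, 54, 77, 95]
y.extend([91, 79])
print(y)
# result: [12, 19, 29, 36, 42, 51, 54, 77, 95, 91, 79]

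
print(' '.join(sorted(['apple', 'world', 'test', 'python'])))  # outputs apple python test world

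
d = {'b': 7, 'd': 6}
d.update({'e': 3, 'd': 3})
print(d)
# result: {'b': 7, 'd': 3, 'e': 3}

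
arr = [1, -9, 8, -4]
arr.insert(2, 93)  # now [1, -9, 93, 8, -4]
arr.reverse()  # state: [-4, 8, 93, -9, 1]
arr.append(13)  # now [-4, 8, 93, -9, 1, 13]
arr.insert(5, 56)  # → [-4, 8, 93, -9, 1, 56, 13]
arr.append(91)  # [-4, 8, 93, -9, 1, 56, 13, 91]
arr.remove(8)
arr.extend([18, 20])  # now [-4, 93, -9, 1, 56, 13, 91, 18, 20]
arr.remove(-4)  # [93, -9, 1, 56, 13, 91, 18, 20]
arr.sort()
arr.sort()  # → [-9, 1, 13, 18, 20, 56, 91, 93]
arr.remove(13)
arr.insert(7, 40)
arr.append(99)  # [-9, 1, 18, 20, 56, 91, 93, 40, 99]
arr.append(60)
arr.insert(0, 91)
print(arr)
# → [91, -9, 1, 18, 20, 56, 91, 93, 40, 99, 60]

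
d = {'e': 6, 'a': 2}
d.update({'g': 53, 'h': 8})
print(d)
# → {'e': 6, 'a': 2, 'g': 53, 'h': 8}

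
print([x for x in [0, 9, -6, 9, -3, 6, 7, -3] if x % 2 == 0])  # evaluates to [0, -6, 6]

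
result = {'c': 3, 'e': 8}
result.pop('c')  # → 3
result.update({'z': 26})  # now {'e': 8, 'z': 26}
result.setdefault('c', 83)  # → 83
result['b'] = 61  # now {'e': 8, 'z': 26, 'c': 83, 'b': 61}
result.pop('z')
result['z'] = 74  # {'e': 8, 'c': 83, 'b': 61, 'z': 74}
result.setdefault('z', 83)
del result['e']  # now {'c': 83, 'b': 61, 'z': 74}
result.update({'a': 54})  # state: {'c': 83, 'b': 61, 'z': 74, 'a': 54}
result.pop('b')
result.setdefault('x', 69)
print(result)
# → {'c': 83, 'z': 74, 'a': 54, 'x': 69}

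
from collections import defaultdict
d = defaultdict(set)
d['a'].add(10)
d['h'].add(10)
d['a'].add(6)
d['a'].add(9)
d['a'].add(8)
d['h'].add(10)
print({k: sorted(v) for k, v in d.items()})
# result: {'a': [6, 8, 9, 10], 'h': [10]}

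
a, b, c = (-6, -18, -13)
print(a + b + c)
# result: -37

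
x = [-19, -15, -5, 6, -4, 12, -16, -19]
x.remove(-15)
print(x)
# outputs [-19, -5, 6, -4, 12, -16, -19]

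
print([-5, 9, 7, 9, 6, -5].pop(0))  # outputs -5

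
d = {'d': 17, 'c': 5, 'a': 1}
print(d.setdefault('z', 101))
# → 101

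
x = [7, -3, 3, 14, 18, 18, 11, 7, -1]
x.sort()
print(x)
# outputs [-3, -1, 3, 7, 7, 11, 14, 18, 18]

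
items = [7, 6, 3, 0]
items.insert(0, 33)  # [33, 7, 6, 3, 0]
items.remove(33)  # [7, 6, 3, 0]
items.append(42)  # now [7, 6, 3, 0, 42]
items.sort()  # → [0, 3, 6, 7, 42]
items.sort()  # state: [0, 3, 6, 7, 42]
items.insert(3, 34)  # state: [0, 3, 6, 34, 7, 42]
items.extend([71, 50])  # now [0, 3, 6, 34, 7, 42, 71, 50]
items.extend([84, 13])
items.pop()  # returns 13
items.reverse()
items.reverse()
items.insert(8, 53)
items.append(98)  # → [0, 3, 6, 34, 7, 42, 71, 50, 53, 84, 98]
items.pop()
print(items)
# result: [0, 3, 6, 34, 7, 42, 71, 50, 53, 84]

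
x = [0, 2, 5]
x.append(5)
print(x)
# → [0, 2, 5, 5]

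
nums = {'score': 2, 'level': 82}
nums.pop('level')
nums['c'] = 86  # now {'score': 2, 'c': 86}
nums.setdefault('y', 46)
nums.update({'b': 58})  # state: {'score': 2, 'c': 86, 'y': 46, 'b': 58}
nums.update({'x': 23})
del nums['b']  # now {'score': 2, 'c': 86, 'y': 46, 'x': 23}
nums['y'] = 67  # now {'score': 2, 'c': 86, 'y': 67, 'x': 23}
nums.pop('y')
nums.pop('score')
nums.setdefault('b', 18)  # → 18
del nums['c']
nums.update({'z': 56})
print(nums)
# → {'x': 23, 'b': 18, 'z': 56}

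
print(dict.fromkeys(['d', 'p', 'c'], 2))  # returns {'d': 2, 'p': 2, 'c': 2}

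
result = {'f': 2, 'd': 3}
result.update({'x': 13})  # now {'f': 2, 'd': 3, 'x': 13}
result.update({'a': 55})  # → {'f': 2, 'd': 3, 'x': 13, 'a': 55}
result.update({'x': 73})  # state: {'f': 2, 'd': 3, 'x': 73, 'a': 55}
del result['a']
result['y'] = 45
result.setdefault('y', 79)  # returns 45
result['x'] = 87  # {'f': 2, 'd': 3, 'x': 87, 'y': 45}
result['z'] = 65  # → {'f': 2, 'd': 3, 'x': 87, 'y': 45, 'z': 65}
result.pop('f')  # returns 2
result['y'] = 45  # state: {'d': 3, 'x': 87, 'y': 45, 'z': 65}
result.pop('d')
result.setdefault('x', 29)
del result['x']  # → {'y': 45, 'z': 65}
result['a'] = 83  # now {'y': 45, 'z': 65, 'a': 83}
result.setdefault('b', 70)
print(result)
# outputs {'y': 45, 'z': 65, 'a': 83, 'b': 70}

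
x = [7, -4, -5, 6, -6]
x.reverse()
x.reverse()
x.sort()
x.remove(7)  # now [-6, -5, -4, 6]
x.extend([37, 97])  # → [-6, -5, -4, 6, 37, 97]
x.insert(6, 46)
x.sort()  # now [-6, -5, -4, 6, 37, 46, 97]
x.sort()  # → [-6, -5, -4, 6, 37, 46, 97]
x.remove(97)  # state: [-6, -5, -4, 6, 37, 46]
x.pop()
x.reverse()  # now [37, 6, -4, -5, -6]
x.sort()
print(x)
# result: [-6, -5, -4, 6, 37]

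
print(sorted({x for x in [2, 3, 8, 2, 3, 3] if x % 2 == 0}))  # [2, 8]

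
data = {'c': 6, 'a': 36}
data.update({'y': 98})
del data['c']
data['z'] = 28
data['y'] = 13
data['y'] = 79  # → {'a': 36, 'y': 79, 'z': 28}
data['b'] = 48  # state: {'a': 36, 'y': 79, 'z': 28, 'b': 48}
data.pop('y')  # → 79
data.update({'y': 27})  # {'a': 36, 'z': 28, 'b': 48, 'y': 27}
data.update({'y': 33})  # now {'a': 36, 'z': 28, 'b': 48, 'y': 33}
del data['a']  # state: {'z': 28, 'b': 48, 'y': 33}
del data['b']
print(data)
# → {'z': 28, 'y': 33}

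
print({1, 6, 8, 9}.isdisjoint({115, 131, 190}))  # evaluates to True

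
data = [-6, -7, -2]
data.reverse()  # [-2, -7, -6]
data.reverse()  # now [-6, -7, -2]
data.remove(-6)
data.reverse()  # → [-2, -7]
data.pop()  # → -7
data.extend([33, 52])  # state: [-2, 33, 52]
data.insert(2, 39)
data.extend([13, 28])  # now [-2, 33, 39, 52, 13, 28]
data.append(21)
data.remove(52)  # [-2, 33, 39, 13, 28, 21]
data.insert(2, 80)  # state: [-2, 33, 80, 39, 13, 28, 21]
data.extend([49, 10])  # [-2, 33, 80, 39, 13, 28, 21, 49, 10]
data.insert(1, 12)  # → [-2, 12, 33, 80, 39, 13, 28, 21, 49, 10]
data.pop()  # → 10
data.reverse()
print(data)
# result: [49, 21, 28, 13, 39, 80, 33, 12, -2]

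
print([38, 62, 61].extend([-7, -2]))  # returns None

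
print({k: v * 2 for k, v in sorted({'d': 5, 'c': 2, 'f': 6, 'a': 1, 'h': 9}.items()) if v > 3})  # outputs {'d': 10, 'f': 12, 'h': 18}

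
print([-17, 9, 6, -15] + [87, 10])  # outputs [-17, 9, 6, -15, 87, 10]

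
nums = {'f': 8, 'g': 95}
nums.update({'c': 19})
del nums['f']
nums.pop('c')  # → 19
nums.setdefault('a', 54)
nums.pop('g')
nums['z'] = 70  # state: {'a': 54, 'z': 70}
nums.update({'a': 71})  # {'a': 71, 'z': 70}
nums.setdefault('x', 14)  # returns 14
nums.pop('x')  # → 14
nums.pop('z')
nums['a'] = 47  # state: {'a': 47}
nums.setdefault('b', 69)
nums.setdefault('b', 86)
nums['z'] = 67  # {'a': 47, 'b': 69, 'z': 67}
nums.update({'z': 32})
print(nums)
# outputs {'a': 47, 'b': 69, 'z': 32}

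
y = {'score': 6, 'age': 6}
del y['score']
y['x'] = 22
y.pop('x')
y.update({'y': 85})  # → {'age': 6, 'y': 85}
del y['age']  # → {'y': 85}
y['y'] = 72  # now {'y': 72}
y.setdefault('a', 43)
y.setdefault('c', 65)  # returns 65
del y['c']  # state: {'y': 72, 'a': 43}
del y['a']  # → {'y': 72}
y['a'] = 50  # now {'y': 72, 'a': 50}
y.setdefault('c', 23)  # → 23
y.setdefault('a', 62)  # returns 50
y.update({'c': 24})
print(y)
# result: {'y': 72, 'a': 50, 'c': 24}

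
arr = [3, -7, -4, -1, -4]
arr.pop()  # -4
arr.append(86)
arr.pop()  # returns 86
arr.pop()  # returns -1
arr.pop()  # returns -4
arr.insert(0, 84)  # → [84, 3, -7]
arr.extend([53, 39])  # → [84, 3, -7, 53, 39]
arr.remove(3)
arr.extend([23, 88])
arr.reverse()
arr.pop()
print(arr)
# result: [88, 23, 39, 53, -7]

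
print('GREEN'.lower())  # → green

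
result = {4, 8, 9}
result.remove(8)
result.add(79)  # {4, 9, 79}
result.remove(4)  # {9, 79}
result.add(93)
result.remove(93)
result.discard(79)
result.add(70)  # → {9, 70}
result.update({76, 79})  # {9, 70, 76, 79}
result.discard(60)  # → {9, 70, 76, 79}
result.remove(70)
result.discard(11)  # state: {9, 76, 79}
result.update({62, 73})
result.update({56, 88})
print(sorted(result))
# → [9, 56, 62, 73, 76, 79, 88]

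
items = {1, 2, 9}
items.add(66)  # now {1, 2, 9, 66}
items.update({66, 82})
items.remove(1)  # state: {2, 9, 66, 82}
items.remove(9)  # {2, 66, 82}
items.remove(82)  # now {2, 66}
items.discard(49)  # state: {2, 66}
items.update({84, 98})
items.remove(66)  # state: {2, 84, 98}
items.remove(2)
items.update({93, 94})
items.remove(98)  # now {84, 93, 94}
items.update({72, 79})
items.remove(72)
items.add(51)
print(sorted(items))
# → [51, 79, 84, 93, 94]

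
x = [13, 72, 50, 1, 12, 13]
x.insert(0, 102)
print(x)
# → [102, 13, 72, 50, 1, 12, 13]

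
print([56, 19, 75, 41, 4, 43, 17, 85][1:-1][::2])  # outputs [19, 41, 43]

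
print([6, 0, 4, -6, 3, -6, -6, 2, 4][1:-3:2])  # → [0, -6, -6]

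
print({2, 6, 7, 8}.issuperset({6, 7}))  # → True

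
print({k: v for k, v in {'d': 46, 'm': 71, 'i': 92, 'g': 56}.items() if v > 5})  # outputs {'d': 46, 'm': 71, 'i': 92, 'g': 56}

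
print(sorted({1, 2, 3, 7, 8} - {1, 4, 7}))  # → [2, 3, 8]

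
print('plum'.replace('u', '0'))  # pl0m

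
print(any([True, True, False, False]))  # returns True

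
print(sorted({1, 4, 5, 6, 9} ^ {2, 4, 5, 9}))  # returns [1, 2, 6]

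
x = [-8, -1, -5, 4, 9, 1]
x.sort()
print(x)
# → [-8, -5, -1, 1, 4, 9]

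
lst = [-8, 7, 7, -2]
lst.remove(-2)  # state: [-8, 7, 7]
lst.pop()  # 7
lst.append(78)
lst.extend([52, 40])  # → [-8, 7, 78, 52, 40]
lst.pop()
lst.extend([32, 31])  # [-8, 7, 78, 52, 32, 31]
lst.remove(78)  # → [-8, 7, 52, 32, 31]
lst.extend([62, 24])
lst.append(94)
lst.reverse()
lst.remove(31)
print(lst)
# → [94, 24, 62, 32, 52, 7, -8]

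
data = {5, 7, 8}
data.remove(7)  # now {5, 8}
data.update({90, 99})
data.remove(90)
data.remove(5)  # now {8, 99}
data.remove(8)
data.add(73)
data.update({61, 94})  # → {61, 73, 94, 99}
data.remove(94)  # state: {61, 73, 99}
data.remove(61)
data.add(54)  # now {54, 73, 99}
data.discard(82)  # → {54, 73, 99}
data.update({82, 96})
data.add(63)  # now {54, 63, 73, 82, 96, 99}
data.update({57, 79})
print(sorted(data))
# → [54, 57, 63, 73, 79, 82, 96, 99]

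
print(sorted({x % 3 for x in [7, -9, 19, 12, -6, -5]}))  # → [0, 1]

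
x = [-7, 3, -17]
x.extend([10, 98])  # [-7, 3, -17, 10, 98]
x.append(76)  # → [-7, 3, -17, 10, 98, 76]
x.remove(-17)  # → [-7, 3, 10, 98, 76]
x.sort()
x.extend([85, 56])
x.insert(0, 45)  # [45, -7, 3, 10, 76, 98, 85, 56]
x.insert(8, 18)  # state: [45, -7, 3, 10, 76, 98, 85, 56, 18]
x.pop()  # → 18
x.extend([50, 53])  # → [45, -7, 3, 10, 76, 98, 85, 56, 50, 53]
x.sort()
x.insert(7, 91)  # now [-7, 3, 10, 45, 50, 53, 56, 91, 76, 85, 98]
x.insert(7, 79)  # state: [-7, 3, 10, 45, 50, 53, 56, 79, 91, 76, 85, 98]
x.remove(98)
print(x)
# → [-7, 3, 10, 45, 50, 53, 56, 79, 91, 76, 85]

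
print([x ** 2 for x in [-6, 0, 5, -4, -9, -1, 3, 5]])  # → [36, 0, 25, 16, 81, 1, 9, 25]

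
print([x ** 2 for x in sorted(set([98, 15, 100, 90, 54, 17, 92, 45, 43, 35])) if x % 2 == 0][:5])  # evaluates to [2916, 8100, 8464, 9604, 10000]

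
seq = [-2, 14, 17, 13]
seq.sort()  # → [-2, 13, 14, 17]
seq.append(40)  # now [-2, 13, 14, 17, 40]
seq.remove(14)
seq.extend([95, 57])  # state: [-2, 13, 17, 40, 95, 57]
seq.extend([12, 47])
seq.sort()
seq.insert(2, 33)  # [-2, 12, 33, 13, 17, 40, 47, 57, 95]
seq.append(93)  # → [-2, 12, 33, 13, 17, 40, 47, 57, 95, 93]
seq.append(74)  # [-2, 12, 33, 13, 17, 40, 47, 57, 95, 93, 74]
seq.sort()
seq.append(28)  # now [-2, 12, 13, 17, 33, 40, 47, 57, 74, 93, 95, 28]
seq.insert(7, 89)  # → [-2, 12, 13, 17, 33, 40, 47, 89, 57, 74, 93, 95, 28]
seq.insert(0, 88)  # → [88, -2, 12, 13, 17, 33, 40, 47, 89, 57, 74, 93, 95, 28]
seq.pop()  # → 28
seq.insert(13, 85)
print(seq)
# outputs [88, -2, 12, 13, 17, 33, 40, 47, 89, 57, 74, 93, 95, 85]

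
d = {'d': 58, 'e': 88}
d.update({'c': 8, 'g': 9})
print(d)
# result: {'d': 58, 'e': 88, 'c': 8, 'g': 9}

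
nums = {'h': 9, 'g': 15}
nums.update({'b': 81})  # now {'h': 9, 'g': 15, 'b': 81}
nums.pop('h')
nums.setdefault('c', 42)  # 42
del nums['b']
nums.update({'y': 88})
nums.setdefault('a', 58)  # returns 58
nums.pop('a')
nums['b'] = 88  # {'g': 15, 'c': 42, 'y': 88, 'b': 88}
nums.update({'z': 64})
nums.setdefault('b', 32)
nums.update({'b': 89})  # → {'g': 15, 'c': 42, 'y': 88, 'b': 89, 'z': 64}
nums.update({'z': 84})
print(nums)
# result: {'g': 15, 'c': 42, 'y': 88, 'b': 89, 'z': 84}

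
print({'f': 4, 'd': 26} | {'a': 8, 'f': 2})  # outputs {'f': 2, 'd': 26, 'a': 8}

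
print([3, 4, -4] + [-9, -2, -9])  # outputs [3, 4, -4, -9, -2, -9]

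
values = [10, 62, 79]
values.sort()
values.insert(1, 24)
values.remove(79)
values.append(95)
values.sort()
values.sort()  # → [10, 24, 62, 95]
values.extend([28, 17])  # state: [10, 24, 62, 95, 28, 17]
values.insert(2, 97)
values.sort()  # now [10, 17, 24, 28, 62, 95, 97]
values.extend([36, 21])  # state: [10, 17, 24, 28, 62, 95, 97, 36, 21]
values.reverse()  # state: [21, 36, 97, 95, 62, 28, 24, 17, 10]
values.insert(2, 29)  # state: [21, 36, 29, 97, 95, 62, 28, 24, 17, 10]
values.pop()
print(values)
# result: [21, 36, 29, 97, 95, 62, 28, 24, 17]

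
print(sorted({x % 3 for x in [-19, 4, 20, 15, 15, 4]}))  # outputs [0, 1, 2]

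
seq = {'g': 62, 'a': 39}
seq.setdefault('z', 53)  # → 53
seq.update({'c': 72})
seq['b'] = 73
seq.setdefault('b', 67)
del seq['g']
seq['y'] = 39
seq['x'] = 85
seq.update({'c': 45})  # {'a': 39, 'z': 53, 'c': 45, 'b': 73, 'y': 39, 'x': 85}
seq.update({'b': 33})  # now {'a': 39, 'z': 53, 'c': 45, 'b': 33, 'y': 39, 'x': 85}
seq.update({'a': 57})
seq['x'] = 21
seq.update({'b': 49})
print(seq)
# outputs {'a': 57, 'z': 53, 'c': 45, 'b': 49, 'y': 39, 'x': 21}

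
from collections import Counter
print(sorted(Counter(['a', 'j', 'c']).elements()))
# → ['a', 'c', 'j']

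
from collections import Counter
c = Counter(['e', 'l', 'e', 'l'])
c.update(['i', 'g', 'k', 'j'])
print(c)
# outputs Counter({'e': 2, 'l': 2, 'i': 1, 'g': 1, 'k': 1, 'j': 1})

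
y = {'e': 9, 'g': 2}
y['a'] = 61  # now {'e': 9, 'g': 2, 'a': 61}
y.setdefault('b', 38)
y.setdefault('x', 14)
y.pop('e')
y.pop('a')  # 61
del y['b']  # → {'g': 2, 'x': 14}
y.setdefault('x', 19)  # 14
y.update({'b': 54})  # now {'g': 2, 'x': 14, 'b': 54}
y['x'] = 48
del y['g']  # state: {'x': 48, 'b': 54}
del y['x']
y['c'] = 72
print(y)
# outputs {'b': 54, 'c': 72}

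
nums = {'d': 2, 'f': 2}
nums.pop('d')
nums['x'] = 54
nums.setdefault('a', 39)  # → 39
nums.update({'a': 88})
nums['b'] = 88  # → {'f': 2, 'x': 54, 'a': 88, 'b': 88}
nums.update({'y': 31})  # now {'f': 2, 'x': 54, 'a': 88, 'b': 88, 'y': 31}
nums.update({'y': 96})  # {'f': 2, 'x': 54, 'a': 88, 'b': 88, 'y': 96}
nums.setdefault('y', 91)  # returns 96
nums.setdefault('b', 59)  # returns 88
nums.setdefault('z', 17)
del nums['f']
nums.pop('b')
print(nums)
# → {'x': 54, 'a': 88, 'y': 96, 'z': 17}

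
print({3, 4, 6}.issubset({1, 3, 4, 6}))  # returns True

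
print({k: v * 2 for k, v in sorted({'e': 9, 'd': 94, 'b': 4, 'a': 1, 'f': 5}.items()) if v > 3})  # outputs {'b': 8, 'd': 188, 'e': 18, 'f': 10}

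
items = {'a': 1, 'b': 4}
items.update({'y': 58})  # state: {'a': 1, 'b': 4, 'y': 58}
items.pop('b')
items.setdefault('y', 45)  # 58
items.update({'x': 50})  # {'a': 1, 'y': 58, 'x': 50}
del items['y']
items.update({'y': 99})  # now {'a': 1, 'x': 50, 'y': 99}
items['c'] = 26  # {'a': 1, 'x': 50, 'y': 99, 'c': 26}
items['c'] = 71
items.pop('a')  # 1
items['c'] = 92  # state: {'x': 50, 'y': 99, 'c': 92}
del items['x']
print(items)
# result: {'y': 99, 'c': 92}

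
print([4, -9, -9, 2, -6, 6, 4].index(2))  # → 3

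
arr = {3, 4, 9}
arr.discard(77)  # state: {3, 4, 9}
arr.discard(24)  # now {3, 4, 9}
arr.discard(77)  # {3, 4, 9}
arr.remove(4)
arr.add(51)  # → {3, 9, 51}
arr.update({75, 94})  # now {3, 9, 51, 75, 94}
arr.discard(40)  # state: {3, 9, 51, 75, 94}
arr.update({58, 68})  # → {3, 9, 51, 58, 68, 75, 94}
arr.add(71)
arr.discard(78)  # {3, 9, 51, 58, 68, 71, 75, 94}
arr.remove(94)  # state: {3, 9, 51, 58, 68, 71, 75}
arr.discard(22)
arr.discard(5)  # {3, 9, 51, 58, 68, 71, 75}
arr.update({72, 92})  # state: {3, 9, 51, 58, 68, 71, 72, 75, 92}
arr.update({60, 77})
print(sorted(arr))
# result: [3, 9, 51, 58, 60, 68, 71, 72, 75, 77, 92]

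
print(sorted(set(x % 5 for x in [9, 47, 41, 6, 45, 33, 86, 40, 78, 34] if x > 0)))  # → [0, 1, 2, 3, 4]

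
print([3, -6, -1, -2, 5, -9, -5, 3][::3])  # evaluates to [3, -2, -5]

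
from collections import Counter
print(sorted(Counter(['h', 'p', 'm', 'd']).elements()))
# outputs ['d', 'h', 'm', 'p']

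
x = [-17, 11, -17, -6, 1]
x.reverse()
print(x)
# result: [1, -6, -17, 11, -17]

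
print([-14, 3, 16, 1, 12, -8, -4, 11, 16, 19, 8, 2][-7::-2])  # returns [-8, 1, 3]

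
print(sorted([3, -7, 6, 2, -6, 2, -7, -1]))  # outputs [-7, -7, -6, -1, 2, 2, 3, 6]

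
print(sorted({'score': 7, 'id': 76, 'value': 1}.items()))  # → [('id', 76), ('score', 7), ('value', 1)]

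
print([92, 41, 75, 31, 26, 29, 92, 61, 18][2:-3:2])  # [75, 26]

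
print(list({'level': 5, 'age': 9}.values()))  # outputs [5, 9]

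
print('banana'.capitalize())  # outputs Banana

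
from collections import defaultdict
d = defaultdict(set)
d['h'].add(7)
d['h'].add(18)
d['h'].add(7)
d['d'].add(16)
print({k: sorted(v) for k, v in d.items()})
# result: {'h': [7, 18], 'd': [16]}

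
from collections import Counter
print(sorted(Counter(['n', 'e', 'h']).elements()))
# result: ['e', 'h', 'n']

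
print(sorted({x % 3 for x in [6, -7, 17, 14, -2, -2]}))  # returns [0, 1, 2]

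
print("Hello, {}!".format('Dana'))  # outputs Hello, Dana!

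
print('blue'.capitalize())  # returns Blue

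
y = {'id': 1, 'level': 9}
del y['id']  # {'level': 9}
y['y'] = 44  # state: {'level': 9, 'y': 44}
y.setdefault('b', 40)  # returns 40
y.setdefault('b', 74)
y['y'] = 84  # {'level': 9, 'y': 84, 'b': 40}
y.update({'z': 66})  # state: {'level': 9, 'y': 84, 'b': 40, 'z': 66}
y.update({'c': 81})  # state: {'level': 9, 'y': 84, 'b': 40, 'z': 66, 'c': 81}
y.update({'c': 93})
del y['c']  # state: {'level': 9, 'y': 84, 'b': 40, 'z': 66}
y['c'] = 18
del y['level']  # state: {'y': 84, 'b': 40, 'z': 66, 'c': 18}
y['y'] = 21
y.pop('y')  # 21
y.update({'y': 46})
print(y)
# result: {'b': 40, 'z': 66, 'c': 18, 'y': 46}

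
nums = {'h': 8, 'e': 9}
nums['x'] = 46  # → {'h': 8, 'e': 9, 'x': 46}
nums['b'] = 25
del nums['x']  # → {'h': 8, 'e': 9, 'b': 25}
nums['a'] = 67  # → {'h': 8, 'e': 9, 'b': 25, 'a': 67}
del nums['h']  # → {'e': 9, 'b': 25, 'a': 67}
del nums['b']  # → {'e': 9, 'a': 67}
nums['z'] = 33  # {'e': 9, 'a': 67, 'z': 33}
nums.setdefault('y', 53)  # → 53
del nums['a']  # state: {'e': 9, 'z': 33, 'y': 53}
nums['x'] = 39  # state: {'e': 9, 'z': 33, 'y': 53, 'x': 39}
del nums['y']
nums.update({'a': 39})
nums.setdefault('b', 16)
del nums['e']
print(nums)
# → {'z': 33, 'x': 39, 'a': 39, 'b': 16}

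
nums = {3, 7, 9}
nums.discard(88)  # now {3, 7, 9}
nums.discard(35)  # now {3, 7, 9}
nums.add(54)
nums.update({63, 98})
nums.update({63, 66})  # {3, 7, 9, 54, 63, 66, 98}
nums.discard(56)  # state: {3, 7, 9, 54, 63, 66, 98}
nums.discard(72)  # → {3, 7, 9, 54, 63, 66, 98}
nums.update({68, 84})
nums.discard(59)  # {3, 7, 9, 54, 63, 66, 68, 84, 98}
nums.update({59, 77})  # {3, 7, 9, 54, 59, 63, 66, 68, 77, 84, 98}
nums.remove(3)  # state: {7, 9, 54, 59, 63, 66, 68, 77, 84, 98}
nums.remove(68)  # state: {7, 9, 54, 59, 63, 66, 77, 84, 98}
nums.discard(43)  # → {7, 9, 54, 59, 63, 66, 77, 84, 98}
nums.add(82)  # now {7, 9, 54, 59, 63, 66, 77, 82, 84, 98}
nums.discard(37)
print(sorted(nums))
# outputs [7, 9, 54, 59, 63, 66, 77, 82, 84, 98]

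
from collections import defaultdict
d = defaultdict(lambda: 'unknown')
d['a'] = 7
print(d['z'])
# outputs unknown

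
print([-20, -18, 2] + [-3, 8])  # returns [-20, -18, 2, -3, 8]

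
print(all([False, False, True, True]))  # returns False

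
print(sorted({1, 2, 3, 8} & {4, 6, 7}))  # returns []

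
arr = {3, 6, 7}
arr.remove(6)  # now {3, 7}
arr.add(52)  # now {3, 7, 52}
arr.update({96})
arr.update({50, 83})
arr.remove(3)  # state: {7, 50, 52, 83, 96}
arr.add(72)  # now {7, 50, 52, 72, 83, 96}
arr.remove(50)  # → {7, 52, 72, 83, 96}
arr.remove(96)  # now {7, 52, 72, 83}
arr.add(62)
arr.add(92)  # {7, 52, 62, 72, 83, 92}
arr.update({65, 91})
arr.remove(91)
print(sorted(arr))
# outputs [7, 52, 62, 65, 72, 83, 92]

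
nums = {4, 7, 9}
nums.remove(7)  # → {4, 9}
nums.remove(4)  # {9}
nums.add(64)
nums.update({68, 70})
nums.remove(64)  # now {9, 68, 70}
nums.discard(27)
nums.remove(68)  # {9, 70}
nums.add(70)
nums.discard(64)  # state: {9, 70}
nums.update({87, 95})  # {9, 70, 87, 95}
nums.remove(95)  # {9, 70, 87}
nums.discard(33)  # {9, 70, 87}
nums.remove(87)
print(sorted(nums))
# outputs [9, 70]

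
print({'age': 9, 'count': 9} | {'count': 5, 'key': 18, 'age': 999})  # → {'age': 999, 'count': 5, 'key': 18}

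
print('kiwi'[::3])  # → ki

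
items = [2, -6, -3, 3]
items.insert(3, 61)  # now [2, -6, -3, 61, 3]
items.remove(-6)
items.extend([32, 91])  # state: [2, -3, 61, 3, 32, 91]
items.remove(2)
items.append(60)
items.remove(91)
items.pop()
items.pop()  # 32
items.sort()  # [-3, 3, 61]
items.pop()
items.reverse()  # [3, -3]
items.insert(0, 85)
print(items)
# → [85, 3, -3]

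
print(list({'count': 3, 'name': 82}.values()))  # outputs [3, 82]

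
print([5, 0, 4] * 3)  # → [5, 0, 4, 5, 0, 4, 5, 0, 4]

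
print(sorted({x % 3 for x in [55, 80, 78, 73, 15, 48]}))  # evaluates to [0, 1, 2]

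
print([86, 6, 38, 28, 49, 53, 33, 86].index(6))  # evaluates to 1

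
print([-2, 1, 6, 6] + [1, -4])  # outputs [-2, 1, 6, 6, 1, -4]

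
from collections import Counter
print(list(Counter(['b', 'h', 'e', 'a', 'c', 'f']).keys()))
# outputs ['b', 'h', 'e', 'a', 'c', 'f']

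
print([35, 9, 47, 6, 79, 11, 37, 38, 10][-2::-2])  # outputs [38, 11, 6, 9]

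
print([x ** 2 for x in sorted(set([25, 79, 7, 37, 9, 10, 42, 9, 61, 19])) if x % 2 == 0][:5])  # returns [100, 1764]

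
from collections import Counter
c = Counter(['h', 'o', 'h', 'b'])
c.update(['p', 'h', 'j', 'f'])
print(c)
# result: Counter({'h': 3, 'o': 1, 'b': 1, 'p': 1, 'j': 1, 'f': 1})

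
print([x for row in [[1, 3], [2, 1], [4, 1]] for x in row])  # [1, 3, 2, 1, 4, 1]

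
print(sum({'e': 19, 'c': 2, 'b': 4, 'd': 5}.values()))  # 30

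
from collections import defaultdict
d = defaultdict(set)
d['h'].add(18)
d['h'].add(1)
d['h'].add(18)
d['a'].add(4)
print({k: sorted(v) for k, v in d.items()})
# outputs {'h': [1, 18], 'a': [4]}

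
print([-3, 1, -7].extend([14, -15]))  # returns None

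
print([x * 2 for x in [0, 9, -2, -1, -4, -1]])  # [0, 18, -4, -2, -8, -2]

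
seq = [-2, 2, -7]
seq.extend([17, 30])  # [-2, 2, -7, 17, 30]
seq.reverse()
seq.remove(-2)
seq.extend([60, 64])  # [30, 17, -7, 2, 60, 64]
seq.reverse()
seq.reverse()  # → [30, 17, -7, 2, 60, 64]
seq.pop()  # 64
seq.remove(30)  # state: [17, -7, 2, 60]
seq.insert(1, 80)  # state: [17, 80, -7, 2, 60]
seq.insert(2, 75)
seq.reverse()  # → [60, 2, -7, 75, 80, 17]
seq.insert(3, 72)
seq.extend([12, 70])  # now [60, 2, -7, 72, 75, 80, 17, 12, 70]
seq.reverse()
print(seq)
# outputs [70, 12, 17, 80, 75, 72, -7, 2, 60]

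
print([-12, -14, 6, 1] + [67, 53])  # [-12, -14, 6, 1, 67, 53]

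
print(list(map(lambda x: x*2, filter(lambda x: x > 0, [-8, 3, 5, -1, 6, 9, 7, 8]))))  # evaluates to [6, 10, 12, 18, 14, 16]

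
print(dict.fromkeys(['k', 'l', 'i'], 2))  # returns {'k': 2, 'l': 2, 'i': 2}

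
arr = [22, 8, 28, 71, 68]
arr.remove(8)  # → [22, 28, 71, 68]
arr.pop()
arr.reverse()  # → [71, 28, 22]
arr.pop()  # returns 22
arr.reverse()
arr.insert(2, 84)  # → [28, 71, 84]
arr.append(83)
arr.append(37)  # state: [28, 71, 84, 83, 37]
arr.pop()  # 37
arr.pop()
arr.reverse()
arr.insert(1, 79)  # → [84, 79, 71, 28]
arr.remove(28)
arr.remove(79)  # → [84, 71]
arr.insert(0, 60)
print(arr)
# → [60, 84, 71]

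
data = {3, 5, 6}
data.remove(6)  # {3, 5}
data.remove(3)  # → {5}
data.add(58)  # {5, 58}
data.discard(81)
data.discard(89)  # {5, 58}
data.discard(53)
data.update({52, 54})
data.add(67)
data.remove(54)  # {5, 52, 58, 67}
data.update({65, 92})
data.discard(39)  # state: {5, 52, 58, 65, 67, 92}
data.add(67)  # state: {5, 52, 58, 65, 67, 92}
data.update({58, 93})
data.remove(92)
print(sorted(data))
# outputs [5, 52, 58, 65, 67, 93]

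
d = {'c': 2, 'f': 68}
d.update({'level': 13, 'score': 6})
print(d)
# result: {'c': 2, 'f': 68, 'level': 13, 'score': 6}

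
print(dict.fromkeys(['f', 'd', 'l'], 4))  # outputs {'f': 4, 'd': 4, 'l': 4}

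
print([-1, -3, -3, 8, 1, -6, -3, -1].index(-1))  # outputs 0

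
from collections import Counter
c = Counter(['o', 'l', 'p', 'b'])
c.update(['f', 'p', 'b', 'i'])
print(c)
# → Counter({'p': 2, 'b': 2, 'o': 1, 'l': 1, 'f': 1, 'i': 1})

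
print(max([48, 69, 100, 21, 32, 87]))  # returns 100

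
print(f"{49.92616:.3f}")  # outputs 49.926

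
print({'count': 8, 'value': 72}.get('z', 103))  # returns 103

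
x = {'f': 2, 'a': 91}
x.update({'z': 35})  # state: {'f': 2, 'a': 91, 'z': 35}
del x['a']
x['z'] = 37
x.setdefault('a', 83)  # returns 83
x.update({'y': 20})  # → {'f': 2, 'z': 37, 'a': 83, 'y': 20}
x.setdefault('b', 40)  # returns 40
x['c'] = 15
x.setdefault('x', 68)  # 68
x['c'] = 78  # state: {'f': 2, 'z': 37, 'a': 83, 'y': 20, 'b': 40, 'c': 78, 'x': 68}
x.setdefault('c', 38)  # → 78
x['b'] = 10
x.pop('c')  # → 78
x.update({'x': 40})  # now {'f': 2, 'z': 37, 'a': 83, 'y': 20, 'b': 10, 'x': 40}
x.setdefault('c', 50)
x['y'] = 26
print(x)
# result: {'f': 2, 'z': 37, 'a': 83, 'y': 26, 'b': 10, 'x': 40, 'c': 50}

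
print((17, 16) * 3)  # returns (17, 16, 17, 16, 17, 16)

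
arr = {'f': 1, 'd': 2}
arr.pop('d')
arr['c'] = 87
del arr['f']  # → {'c': 87}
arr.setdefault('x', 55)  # 55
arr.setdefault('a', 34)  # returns 34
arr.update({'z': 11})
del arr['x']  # {'c': 87, 'a': 34, 'z': 11}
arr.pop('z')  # 11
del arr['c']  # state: {'a': 34}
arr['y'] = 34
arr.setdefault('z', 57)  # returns 57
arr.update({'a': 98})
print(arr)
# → {'a': 98, 'y': 34, 'z': 57}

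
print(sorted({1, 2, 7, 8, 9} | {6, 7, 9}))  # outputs [1, 2, 6, 7, 8, 9]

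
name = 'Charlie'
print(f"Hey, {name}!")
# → Hey, Charlie!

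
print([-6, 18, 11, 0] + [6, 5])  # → [-6, 18, 11, 0, 6, 5]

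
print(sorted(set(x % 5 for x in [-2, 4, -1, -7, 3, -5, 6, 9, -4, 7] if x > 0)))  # [1, 2, 3, 4]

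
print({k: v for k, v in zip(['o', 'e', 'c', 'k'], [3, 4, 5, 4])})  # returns {'o': 3, 'e': 4, 'c': 5, 'k': 4}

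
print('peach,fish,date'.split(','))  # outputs ['peach', 'fish', 'date']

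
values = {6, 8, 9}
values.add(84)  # {6, 8, 9, 84}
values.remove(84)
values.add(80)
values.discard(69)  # {6, 8, 9, 80}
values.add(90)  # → {6, 8, 9, 80, 90}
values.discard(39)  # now {6, 8, 9, 80, 90}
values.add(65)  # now {6, 8, 9, 65, 80, 90}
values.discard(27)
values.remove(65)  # {6, 8, 9, 80, 90}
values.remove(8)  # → {6, 9, 80, 90}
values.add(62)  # {6, 9, 62, 80, 90}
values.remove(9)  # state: {6, 62, 80, 90}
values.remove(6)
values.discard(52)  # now {62, 80, 90}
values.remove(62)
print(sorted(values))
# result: [80, 90]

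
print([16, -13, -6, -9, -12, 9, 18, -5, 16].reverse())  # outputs None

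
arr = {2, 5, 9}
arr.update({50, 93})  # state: {2, 5, 9, 50, 93}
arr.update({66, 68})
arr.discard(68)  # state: {2, 5, 9, 50, 66, 93}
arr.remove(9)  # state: {2, 5, 50, 66, 93}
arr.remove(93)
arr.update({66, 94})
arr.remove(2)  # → {5, 50, 66, 94}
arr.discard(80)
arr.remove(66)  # {5, 50, 94}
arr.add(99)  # {5, 50, 94, 99}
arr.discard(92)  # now {5, 50, 94, 99}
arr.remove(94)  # {5, 50, 99}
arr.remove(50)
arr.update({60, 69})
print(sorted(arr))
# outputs [5, 60, 69, 99]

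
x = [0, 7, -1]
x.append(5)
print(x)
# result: [0, 7, -1, 5]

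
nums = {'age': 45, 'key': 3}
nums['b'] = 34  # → {'age': 45, 'key': 3, 'b': 34}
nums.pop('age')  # 45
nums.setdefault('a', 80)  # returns 80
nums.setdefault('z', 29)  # 29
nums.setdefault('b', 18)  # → 34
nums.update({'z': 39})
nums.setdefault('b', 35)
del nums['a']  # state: {'key': 3, 'b': 34, 'z': 39}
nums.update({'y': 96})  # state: {'key': 3, 'b': 34, 'z': 39, 'y': 96}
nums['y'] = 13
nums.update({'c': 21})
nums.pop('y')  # 13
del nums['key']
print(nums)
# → {'b': 34, 'z': 39, 'c': 21}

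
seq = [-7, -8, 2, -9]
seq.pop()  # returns -9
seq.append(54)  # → [-7, -8, 2, 54]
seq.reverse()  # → [54, 2, -8, -7]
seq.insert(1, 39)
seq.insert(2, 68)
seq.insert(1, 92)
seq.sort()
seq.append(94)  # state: [-8, -7, 2, 39, 54, 68, 92, 94]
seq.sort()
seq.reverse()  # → [94, 92, 68, 54, 39, 2, -7, -8]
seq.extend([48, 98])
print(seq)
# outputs [94, 92, 68, 54, 39, 2, -7, -8, 48, 98]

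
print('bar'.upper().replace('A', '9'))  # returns B9R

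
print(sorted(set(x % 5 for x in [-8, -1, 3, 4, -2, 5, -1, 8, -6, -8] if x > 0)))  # [0, 3, 4]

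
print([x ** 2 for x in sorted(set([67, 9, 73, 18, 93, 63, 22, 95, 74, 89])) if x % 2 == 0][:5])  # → [324, 484, 5476]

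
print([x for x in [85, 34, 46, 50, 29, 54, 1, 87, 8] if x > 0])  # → [85, 34, 46, 50, 29, 54, 1, 87, 8]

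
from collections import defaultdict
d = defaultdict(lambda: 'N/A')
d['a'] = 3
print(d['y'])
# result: N/A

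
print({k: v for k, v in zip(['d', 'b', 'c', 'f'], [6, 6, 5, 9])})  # {'d': 6, 'b': 6, 'c': 5, 'f': 9}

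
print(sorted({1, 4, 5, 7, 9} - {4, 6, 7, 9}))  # [1, 5]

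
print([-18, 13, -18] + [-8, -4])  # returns [-18, 13, -18, -8, -4]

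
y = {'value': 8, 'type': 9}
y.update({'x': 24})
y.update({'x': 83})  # {'value': 8, 'type': 9, 'x': 83}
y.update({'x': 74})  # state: {'value': 8, 'type': 9, 'x': 74}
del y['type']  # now {'value': 8, 'x': 74}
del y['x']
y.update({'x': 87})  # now {'value': 8, 'x': 87}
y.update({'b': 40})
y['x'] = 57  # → {'value': 8, 'x': 57, 'b': 40}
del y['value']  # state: {'x': 57, 'b': 40}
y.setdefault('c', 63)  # 63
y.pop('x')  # 57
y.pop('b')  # 40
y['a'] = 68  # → {'c': 63, 'a': 68}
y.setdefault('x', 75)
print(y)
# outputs {'c': 63, 'a': 68, 'x': 75}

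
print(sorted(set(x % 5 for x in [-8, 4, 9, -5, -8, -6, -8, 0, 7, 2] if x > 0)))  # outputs [2, 4]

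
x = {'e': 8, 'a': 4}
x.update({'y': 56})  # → {'e': 8, 'a': 4, 'y': 56}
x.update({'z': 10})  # {'e': 8, 'a': 4, 'y': 56, 'z': 10}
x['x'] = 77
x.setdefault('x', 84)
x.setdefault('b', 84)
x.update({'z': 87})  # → {'e': 8, 'a': 4, 'y': 56, 'z': 87, 'x': 77, 'b': 84}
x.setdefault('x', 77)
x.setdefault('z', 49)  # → 87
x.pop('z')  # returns 87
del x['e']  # {'a': 4, 'y': 56, 'x': 77, 'b': 84}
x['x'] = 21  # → {'a': 4, 'y': 56, 'x': 21, 'b': 84}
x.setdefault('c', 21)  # 21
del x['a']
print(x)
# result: {'y': 56, 'x': 21, 'b': 84, 'c': 21}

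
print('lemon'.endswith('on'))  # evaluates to True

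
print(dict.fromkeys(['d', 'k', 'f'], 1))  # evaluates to {'d': 1, 'k': 1, 'f': 1}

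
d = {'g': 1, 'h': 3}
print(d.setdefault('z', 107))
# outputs 107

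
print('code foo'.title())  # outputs Code Foo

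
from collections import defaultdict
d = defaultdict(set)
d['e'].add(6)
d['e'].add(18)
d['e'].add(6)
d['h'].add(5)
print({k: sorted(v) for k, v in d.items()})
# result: {'e': [6, 18], 'h': [5]}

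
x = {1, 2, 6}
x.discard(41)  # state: {1, 2, 6}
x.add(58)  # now {1, 2, 6, 58}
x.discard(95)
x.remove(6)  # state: {1, 2, 58}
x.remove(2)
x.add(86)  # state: {1, 58, 86}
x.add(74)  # {1, 58, 74, 86}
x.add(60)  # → {1, 58, 60, 74, 86}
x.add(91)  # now {1, 58, 60, 74, 86, 91}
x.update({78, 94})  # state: {1, 58, 60, 74, 78, 86, 91, 94}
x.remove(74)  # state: {1, 58, 60, 78, 86, 91, 94}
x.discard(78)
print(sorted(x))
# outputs [1, 58, 60, 86, 91, 94]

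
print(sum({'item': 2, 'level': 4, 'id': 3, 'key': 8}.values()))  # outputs 17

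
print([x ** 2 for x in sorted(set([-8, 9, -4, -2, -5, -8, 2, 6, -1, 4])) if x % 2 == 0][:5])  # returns [64, 16, 4, 4, 16]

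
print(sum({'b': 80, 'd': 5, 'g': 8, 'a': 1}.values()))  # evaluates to 94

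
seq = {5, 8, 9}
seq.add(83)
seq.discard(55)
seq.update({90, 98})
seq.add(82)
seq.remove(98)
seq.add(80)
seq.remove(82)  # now {5, 8, 9, 80, 83, 90}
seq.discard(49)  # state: {5, 8, 9, 80, 83, 90}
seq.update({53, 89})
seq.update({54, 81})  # {5, 8, 9, 53, 54, 80, 81, 83, 89, 90}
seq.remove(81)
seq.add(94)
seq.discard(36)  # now {5, 8, 9, 53, 54, 80, 83, 89, 90, 94}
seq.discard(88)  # {5, 8, 9, 53, 54, 80, 83, 89, 90, 94}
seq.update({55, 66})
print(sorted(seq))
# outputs [5, 8, 9, 53, 54, 55, 66, 80, 83, 89, 90, 94]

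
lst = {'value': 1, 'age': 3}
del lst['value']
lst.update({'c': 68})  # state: {'age': 3, 'c': 68}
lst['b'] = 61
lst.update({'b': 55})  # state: {'age': 3, 'c': 68, 'b': 55}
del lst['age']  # {'c': 68, 'b': 55}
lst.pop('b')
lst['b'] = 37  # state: {'c': 68, 'b': 37}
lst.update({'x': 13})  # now {'c': 68, 'b': 37, 'x': 13}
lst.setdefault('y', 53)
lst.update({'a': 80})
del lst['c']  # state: {'b': 37, 'x': 13, 'y': 53, 'a': 80}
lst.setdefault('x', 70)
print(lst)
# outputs {'b': 37, 'x': 13, 'y': 53, 'a': 80}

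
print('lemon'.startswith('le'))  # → True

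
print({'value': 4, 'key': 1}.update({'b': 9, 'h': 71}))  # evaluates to None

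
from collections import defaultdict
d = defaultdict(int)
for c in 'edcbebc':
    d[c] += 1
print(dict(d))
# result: {'e': 2, 'd': 1, 'c': 2, 'b': 2}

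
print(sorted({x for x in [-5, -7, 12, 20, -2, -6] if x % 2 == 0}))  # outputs [-6, -2, 12, 20]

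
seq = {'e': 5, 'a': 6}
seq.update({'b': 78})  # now {'e': 5, 'a': 6, 'b': 78}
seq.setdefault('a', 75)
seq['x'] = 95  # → {'e': 5, 'a': 6, 'b': 78, 'x': 95}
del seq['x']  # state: {'e': 5, 'a': 6, 'b': 78}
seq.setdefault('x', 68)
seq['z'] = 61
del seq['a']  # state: {'e': 5, 'b': 78, 'x': 68, 'z': 61}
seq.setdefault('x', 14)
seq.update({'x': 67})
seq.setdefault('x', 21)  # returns 67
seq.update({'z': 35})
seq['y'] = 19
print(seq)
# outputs {'e': 5, 'b': 78, 'x': 67, 'z': 35, 'y': 19}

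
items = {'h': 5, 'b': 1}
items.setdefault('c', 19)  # 19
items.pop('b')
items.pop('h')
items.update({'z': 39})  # {'c': 19, 'z': 39}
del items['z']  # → {'c': 19}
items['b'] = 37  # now {'c': 19, 'b': 37}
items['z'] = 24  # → {'c': 19, 'b': 37, 'z': 24}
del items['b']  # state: {'c': 19, 'z': 24}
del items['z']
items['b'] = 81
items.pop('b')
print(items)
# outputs {'c': 19}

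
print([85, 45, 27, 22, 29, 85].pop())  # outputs 85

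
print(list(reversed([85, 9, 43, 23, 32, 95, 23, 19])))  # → [19, 23, 95, 32, 23, 43, 9, 85]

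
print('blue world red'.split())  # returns ['blue', 'world', 'red']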